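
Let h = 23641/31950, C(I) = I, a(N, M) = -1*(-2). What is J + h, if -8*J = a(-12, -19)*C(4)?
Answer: -8309/31950 ≈ -0.26006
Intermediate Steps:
a(N, M) = 2
J = -1 (J = -4/4 = -⅛*8 = -1)
h = 23641/31950 (h = 23641*(1/31950) = 23641/31950 ≈ 0.73994)
J + h = -1 + 23641/31950 = -8309/31950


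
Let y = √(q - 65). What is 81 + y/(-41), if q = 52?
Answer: 81 - I*√13/41 ≈ 81.0 - 0.08794*I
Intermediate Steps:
y = I*√13 (y = √(52 - 65) = √(-13) = I*√13 ≈ 3.6056*I)
81 + y/(-41) = 81 + (I*√13)/(-41) = 81 - I*√13/41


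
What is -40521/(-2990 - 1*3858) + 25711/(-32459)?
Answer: 162743173/31754176 ≈ 5.1251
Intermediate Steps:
-40521/(-2990 - 1*3858) + 25711/(-32459) = -40521/(-2990 - 3858) + 25711*(-1/32459) = -40521/(-6848) - 3673/4637 = -40521*(-1/6848) - 3673/4637 = 40521/6848 - 3673/4637 = 162743173/31754176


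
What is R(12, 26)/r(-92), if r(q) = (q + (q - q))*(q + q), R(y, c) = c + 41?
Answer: 67/16928 ≈ 0.0039579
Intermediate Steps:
R(y, c) = 41 + c
r(q) = 2*q² (r(q) = (q + 0)*(2*q) = q*(2*q) = 2*q²)
R(12, 26)/r(-92) = (41 + 26)/((2*(-92)²)) = 67/((2*8464)) = 67/16928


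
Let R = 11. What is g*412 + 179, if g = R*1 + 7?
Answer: 7595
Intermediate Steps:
g = 18 (g = 11*1 + 7 = 11 + 7 = 18)
g*412 + 179 = 18*412 + 179 = 7416 + 179 = 7595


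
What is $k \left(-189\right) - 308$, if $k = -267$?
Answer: $50155$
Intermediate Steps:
$k \left(-189\right) - 308 = \left(-267\right) \left(-189\right) - 308 = 50463 - 308 = 50155$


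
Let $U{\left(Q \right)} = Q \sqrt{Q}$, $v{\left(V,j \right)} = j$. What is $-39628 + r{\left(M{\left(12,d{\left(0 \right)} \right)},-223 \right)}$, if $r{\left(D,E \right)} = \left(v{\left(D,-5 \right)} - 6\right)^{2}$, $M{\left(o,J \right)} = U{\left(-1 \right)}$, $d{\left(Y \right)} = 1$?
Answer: $-39507$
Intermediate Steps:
$U{\left(Q \right)} = Q^{\frac{3}{2}}$
$M{\left(o,J \right)} = - i$ ($M{\left(o,J \right)} = \left(-1\right)^{\frac{3}{2}} = - i$)
$r{\left(D,E \right)} = 121$ ($r{\left(D,E \right)} = \left(-5 - 6\right)^{2} = \left(-11\right)^{2} = 121$)
$-39628 + r{\left(M{\left(12,d{\left(0 \right)} \right)},-223 \right)} = -39628 + 121 = -39507$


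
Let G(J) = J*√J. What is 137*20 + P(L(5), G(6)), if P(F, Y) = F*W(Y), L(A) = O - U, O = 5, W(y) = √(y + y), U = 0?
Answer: 2740 + 10*2^(¼)*3^(¾) ≈ 2767.1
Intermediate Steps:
W(y) = √2*√y (W(y) = √(2*y) = √2*√y)
G(J) = J^(3/2)
L(A) = 5 (L(A) = 5 - 1*0 = 5 + 0 = 5)
P(F, Y) = F*√2*√Y (P(F, Y) = F*(√2*√Y) = F*√2*√Y)
137*20 + P(L(5), G(6)) = 137*20 + 5*√2*√(6^(3/2)) = 2740 + 5*√2*√(6*√6) = 2740 + 5*√2*6^(¾) = 2740 + 10*2^(¼)*3^(¾)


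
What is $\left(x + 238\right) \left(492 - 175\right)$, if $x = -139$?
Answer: $31383$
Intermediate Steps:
$\left(x + 238\right) \left(492 - 175\right) = \left(-139 + 238\right) \left(492 - 175\right) = 99 \cdot 317 = 31383$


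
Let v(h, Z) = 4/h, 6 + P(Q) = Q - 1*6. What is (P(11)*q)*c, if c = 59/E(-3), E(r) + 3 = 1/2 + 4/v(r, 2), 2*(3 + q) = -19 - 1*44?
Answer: -4071/11 ≈ -370.09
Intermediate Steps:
q = -69/2 (q = -3 + (-19 - 1*44)/2 = -3 + (-19 - 44)/2 = -3 + (½)*(-63) = -3 - 63/2 = -69/2 ≈ -34.500)
P(Q) = -12 + Q (P(Q) = -6 + (Q - 1*6) = -6 + (Q - 6) = -6 + (-6 + Q) = -12 + Q)
E(r) = -5/2 + r (E(r) = -3 + (1/2 + 4/((4/r))) = -3 + (1*(½) + 4*(r/4)) = -3 + (½ + r) = -5/2 + r)
c = -118/11 (c = 59/(-5/2 - 3) = 59/(-11/2) = 59*(-2/11) = -118/11 ≈ -10.727)
(P(11)*q)*c = ((-12 + 11)*(-69/2))*(-118/11) = -1*(-69/2)*(-118/11) = (69/2)*(-118/11) = -4071/11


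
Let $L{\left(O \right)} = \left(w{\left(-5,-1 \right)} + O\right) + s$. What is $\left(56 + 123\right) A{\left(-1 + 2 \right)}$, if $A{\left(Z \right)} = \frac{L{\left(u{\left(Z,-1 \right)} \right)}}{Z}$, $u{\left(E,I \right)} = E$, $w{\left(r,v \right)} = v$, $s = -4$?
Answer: $-716$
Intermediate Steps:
$L{\left(O \right)} = -5 + O$ ($L{\left(O \right)} = \left(-1 + O\right) - 4 = -5 + O$)
$A{\left(Z \right)} = \frac{-5 + Z}{Z}$
$\left(56 + 123\right) A{\left(-1 + 2 \right)} = \left(56 + 123\right) \frac{-5 + \left(-1 + 2\right)}{-1 + 2} = 179 \frac{-5 + 1}{1} = 179 \cdot 1 \left(-4\right) = 179 \left(-4\right) = -716$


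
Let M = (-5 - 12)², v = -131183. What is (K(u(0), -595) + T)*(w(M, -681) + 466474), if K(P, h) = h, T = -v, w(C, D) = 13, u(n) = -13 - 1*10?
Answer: 60917604356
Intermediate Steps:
M = 289 (M = (-17)² = 289)
u(n) = -23 (u(n) = -13 - 10 = -23)
T = 131183 (T = -1*(-131183) = 131183)
(K(u(0), -595) + T)*(w(M, -681) + 466474) = (-595 + 131183)*(13 + 466474) = 130588*466487 = 60917604356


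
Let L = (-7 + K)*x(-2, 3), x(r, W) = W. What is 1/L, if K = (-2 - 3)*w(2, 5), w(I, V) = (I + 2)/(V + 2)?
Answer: -7/207 ≈ -0.033816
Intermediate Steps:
w(I, V) = (2 + I)/(2 + V)
K = -20/7 (K = (-2 - 3)*((2 + 2)/(2 + 5)) = -5*4/7 = -20/7 ≈ -2.8571)
L = -207/7 (L = (-7 - 20/7)*3 = -69/7*3 = -207/7 ≈ -29.571)
1/L = 1/(-207/7) = -7/207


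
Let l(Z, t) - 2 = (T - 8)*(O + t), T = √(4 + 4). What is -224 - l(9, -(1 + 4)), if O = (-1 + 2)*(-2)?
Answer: -282 + 14*√2 ≈ -262.20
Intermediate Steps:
T = 2*√2 (T = √8 = 2*√2 ≈ 2.8284)
O = -2 (O = 1*(-2) = -2)
l(Z, t) = 2 + (-8 + 2*√2)*(-2 + t) (l(Z, t) = 2 + (2*√2 - 8)*(-2 + t) = 2 + (-8 + 2*√2)*(-2 + t))
-224 - l(9, -(1 + 4)) = -224 - (18 - (-8)*(1 + 4) - 4*√2 + 2*(-(1 + 4))*√2) = -224 - (18 - (-8)*5 - 4*√2 + 2*(-1*5)*√2) = -224 - (18 - 8*(-5) - 4*√2 + 2*(-5)*√2) = -224 - (18 + 40 - 4*√2 - 10*√2) = -224 - (58 - 14*√2) = -224 + (-58 + 14*√2) = -282 + 14*√2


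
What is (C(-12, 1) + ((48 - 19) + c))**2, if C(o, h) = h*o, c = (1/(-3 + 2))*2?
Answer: 225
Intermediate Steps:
c = -2 (c = (1/(-1))*2 = (1*(-1))*2 = -1*2 = -2)
(C(-12, 1) + ((48 - 19) + c))**2 = (1*(-12) + ((48 - 19) - 2))**2 = (-12 + (29 - 2))**2 = (-12 + 27)**2 = 15**2 = 225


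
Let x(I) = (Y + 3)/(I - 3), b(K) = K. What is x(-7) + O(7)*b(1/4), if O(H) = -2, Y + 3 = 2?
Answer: -7/10 ≈ -0.70000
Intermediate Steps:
Y = -1 (Y = -3 + 2 = -1)
x(I) = 2/(-3 + I) (x(I) = (-1 + 3)/(I - 3) = 2/(-3 + I))
x(-7) + O(7)*b(1/4) = 2/(-3 - 7) - 2/4 = 2/(-10) - 2*1/4 = 2*(-1/10) - 1/2 = -1/5 - 1/2 = -7/10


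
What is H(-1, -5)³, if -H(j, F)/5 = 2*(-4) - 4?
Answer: 216000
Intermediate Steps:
H(j, F) = 60 (H(j, F) = -5*(2*(-4) - 4) = -5*(-8 - 4) = -5*(-12) = 60)
H(-1, -5)³ = 60³ = 216000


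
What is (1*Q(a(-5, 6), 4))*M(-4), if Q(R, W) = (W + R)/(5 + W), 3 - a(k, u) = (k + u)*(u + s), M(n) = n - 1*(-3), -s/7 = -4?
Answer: 3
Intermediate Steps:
s = 28 (s = -7*(-4) = 28)
M(n) = 3 + n (M(n) = n + 3 = 3 + n)
a(k, u) = 3 - (28 + u)*(k + u) (a(k, u) = 3 - (k + u)*(u + 28) = 3 - (k + u)*(28 + u) = 3 - (28 + u)*(k + u))
Q(R, W) = (R + W)/(5 + W)
(1*Q(a(-5, 6), 4))*M(-4) = (1*(((3 - 1*6² - 28*(-5) - 28*6 - 1*(-5)*6) + 4)/(5 + 4)))*(3 - 4) = (1*(((3 - 1*36 + 140 - 168 + 30) + 4)/9))*(-1) = (1*(((3 - 36 + 140 - 168 + 30) + 4)/9))*(-1) = (1*((-31 + 4)/9))*(-1) = (1*((⅑)*(-27)))*(-1) = (1*(-3))*(-1) = -3*(-1) = 3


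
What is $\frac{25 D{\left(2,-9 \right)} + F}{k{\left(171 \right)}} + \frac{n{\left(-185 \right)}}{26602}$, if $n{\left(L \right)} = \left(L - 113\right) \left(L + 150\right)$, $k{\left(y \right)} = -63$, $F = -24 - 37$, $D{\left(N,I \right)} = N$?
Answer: $\frac{474856}{837963} \approx 0.56668$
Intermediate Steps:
$F = -61$
$n{\left(L \right)} = \left(-113 + L\right) \left(150 + L\right)$
$\frac{25 D{\left(2,-9 \right)} + F}{k{\left(171 \right)}} + \frac{n{\left(-185 \right)}}{26602} = \frac{25 \cdot 2 - 61}{-63} + \frac{-16950 + \left(-185\right)^{2} + 37 \left(-185\right)}{26602} = \left(50 - 61\right) \left(- \frac{1}{63}\right) + \left(-16950 + 34225 - 6845\right) \frac{1}{26602} = \left(-11\right) \left(- \frac{1}{63}\right) + 10430 \cdot \frac{1}{26602} = \frac{11}{63} + \frac{5215}{13301} = \frac{474856}{837963}$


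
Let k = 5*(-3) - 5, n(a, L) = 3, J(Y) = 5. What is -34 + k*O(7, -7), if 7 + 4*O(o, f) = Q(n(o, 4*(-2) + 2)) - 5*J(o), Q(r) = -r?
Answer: 141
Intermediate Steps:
O(o, f) = -35/4 (O(o, f) = -7/4 + (-1*3 - 5*5)/4 = -7/4 + (-3 - 25)/4 = -7/4 + (¼)*(-28) = -7/4 - 7 = -35/4)
k = -20 (k = -15 - 5 = -20)
-34 + k*O(7, -7) = -34 - 20*(-35/4) = -34 + 175 = 141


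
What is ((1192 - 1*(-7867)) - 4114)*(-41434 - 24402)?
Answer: -325559020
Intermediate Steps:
((1192 - 1*(-7867)) - 4114)*(-41434 - 24402) = ((1192 + 7867) - 4114)*(-65836) = (9059 - 4114)*(-65836) = 4945*(-65836) = -325559020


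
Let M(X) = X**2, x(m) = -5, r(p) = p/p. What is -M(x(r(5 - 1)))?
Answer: -25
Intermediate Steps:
r(p) = 1
-M(x(r(5 - 1))) = -1*(-5)**2 = -1*25 = -25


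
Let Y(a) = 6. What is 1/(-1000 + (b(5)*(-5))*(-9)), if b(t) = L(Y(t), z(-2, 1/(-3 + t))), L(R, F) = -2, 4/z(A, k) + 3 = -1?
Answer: -1/1090 ≈ -0.00091743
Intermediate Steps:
z(A, k) = -1 (z(A, k) = 4/(-3 - 1) = 4/(-4) = 4*(-¼) = -1)
b(t) = -2
1/(-1000 + (b(5)*(-5))*(-9)) = 1/(-1000 - 2*(-5)*(-9)) = 1/(-1000 + 10*(-9)) = 1/(-1000 - 90) = 1/(-1090) = -1/1090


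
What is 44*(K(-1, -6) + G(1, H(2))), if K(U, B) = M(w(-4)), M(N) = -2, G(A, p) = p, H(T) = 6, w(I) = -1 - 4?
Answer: 176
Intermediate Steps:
w(I) = -5
K(U, B) = -2
44*(K(-1, -6) + G(1, H(2))) = 44*(-2 + 6) = 44*4 = 176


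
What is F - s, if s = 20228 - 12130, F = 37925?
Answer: 29827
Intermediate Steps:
s = 8098
F - s = 37925 - 1*8098 = 37925 - 8098 = 29827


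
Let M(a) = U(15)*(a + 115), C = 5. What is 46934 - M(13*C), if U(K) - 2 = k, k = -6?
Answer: 47654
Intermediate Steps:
U(K) = -4 (U(K) = 2 - 6 = -4)
M(a) = -460 - 4*a (M(a) = -4*(a + 115) = -4*(115 + a) = -460 - 4*a)
46934 - M(13*C) = 46934 - (-460 - 52*5) = 46934 - (-460 - 4*65) = 46934 - (-460 - 260) = 46934 - 1*(-720) = 46934 + 720 = 47654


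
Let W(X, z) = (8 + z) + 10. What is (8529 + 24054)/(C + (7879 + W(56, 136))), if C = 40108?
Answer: 10861/16047 ≈ 0.67682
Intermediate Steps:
W(X, z) = 18 + z
(8529 + 24054)/(C + (7879 + W(56, 136))) = (8529 + 24054)/(40108 + (7879 + (18 + 136))) = 32583/(40108 + (7879 + 154)) = 32583/(40108 + 8033) = 32583/48141 = 32583*(1/48141) = 10861/16047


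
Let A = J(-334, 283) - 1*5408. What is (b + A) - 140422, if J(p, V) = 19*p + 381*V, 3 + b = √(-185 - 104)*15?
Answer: -44356 + 255*I ≈ -44356.0 + 255.0*I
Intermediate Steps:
b = -3 + 255*I (b = -3 + √(-185 - 104)*15 = -3 + √(-289)*15 = -3 + (17*I)*15 = -3 + 255*I ≈ -3.0 + 255.0*I)
A = 96069 (A = (19*(-334) + 381*283) - 1*5408 = (-6346 + 107823) - 5408 = 101477 - 5408 = 96069)
(b + A) - 140422 = ((-3 + 255*I) + 96069) - 140422 = (96066 + 255*I) - 140422 = -44356 + 255*I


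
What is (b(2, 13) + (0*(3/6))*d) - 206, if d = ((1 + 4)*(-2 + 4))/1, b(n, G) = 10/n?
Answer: -201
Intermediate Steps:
d = 10 (d = (5*2)*1 = 10*1 = 10)
(b(2, 13) + (0*(3/6))*d) - 206 = (10/2 + (0*(3/6))*10) - 206 = (10*(½) + (0*(3*(⅙)))*10) - 206 = (5 + (0*(½))*10) - 206 = (5 + 0*10) - 206 = (5 + 0) - 206 = 5 - 206 = -201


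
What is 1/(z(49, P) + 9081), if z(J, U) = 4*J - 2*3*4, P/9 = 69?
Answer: 1/9253 ≈ 0.00010807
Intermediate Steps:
P = 621 (P = 9*69 = 621)
z(J, U) = -24 + 4*J (z(J, U) = 4*J - 6*4 = 4*J - 24 = -24 + 4*J)
1/(z(49, P) + 9081) = 1/((-24 + 4*49) + 9081) = 1/((-24 + 196) + 9081) = 1/(172 + 9081) = 1/9253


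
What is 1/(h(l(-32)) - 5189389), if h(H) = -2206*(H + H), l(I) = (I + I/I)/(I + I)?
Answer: -16/83064417 ≈ -1.9262e-7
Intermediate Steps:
l(I) = (1 + I)/(2*I) (l(I) = (I + 1)/((2*I)) = (1 + I)*(1/(2*I)) = (1 + I)/(2*I))
h(H) = -4412*H
1/(h(l(-32)) - 5189389) = 1/(-2206*(1 - 32)/(-32) - 5189389) = 1/(-2206*(-1)*(-31)/32 - 5189389) = 1/(-4412*31/64 - 5189389) = 1/(-34193/16 - 5189389) = 1/(-83064417/16) = -16/83064417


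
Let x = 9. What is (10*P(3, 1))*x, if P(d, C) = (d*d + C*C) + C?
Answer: 990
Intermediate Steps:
P(d, C) = C + C² + d² (P(d, C) = (d² + C²) + C = (C² + d²) + C = C + C² + d²)
(10*P(3, 1))*x = (10*(1 + 1² + 3²))*9 = (10*(1 + 1 + 9))*9 = (10*11)*9 = 110*9 = 990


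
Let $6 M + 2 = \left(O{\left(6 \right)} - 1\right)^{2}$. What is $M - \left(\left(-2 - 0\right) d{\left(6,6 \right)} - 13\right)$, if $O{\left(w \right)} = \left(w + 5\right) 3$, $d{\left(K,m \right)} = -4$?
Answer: $\frac{526}{3} \approx 175.33$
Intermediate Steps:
$O{\left(w \right)} = 15 + 3 w$ ($O{\left(w \right)} = \left(5 + w\right) 3 = 15 + 3 w$)
$M = \frac{511}{3}$ ($M = - \frac{1}{3} + \frac{\left(\left(15 + 3 \cdot 6\right) - 1\right)^{2}}{6} = - \frac{1}{3} + \frac{\left(\left(15 + 18\right) - 1\right)^{2}}{6} = - \frac{1}{3} + \frac{\left(33 - 1\right)^{2}}{6} = - \frac{1}{3} + \frac{32^{2}}{6} = - \frac{1}{3} + \frac{1}{6} \cdot 1024 = - \frac{1}{3} + \frac{512}{3} = \frac{511}{3} \approx 170.33$)
$M - \left(\left(-2 - 0\right) d{\left(6,6 \right)} - 13\right) = \frac{511}{3} - \left(\left(-2 - 0\right) \left(-4\right) - 13\right) = \frac{511}{3} - \left(\left(-2 + 0\right) \left(-4\right) - 13\right) = \frac{511}{3} - \left(\left(-2\right) \left(-4\right) - 13\right) = \frac{511}{3} - \left(8 - 13\right) = \frac{511}{3} - -5 = \frac{511}{3} + 5 = \frac{526}{3}$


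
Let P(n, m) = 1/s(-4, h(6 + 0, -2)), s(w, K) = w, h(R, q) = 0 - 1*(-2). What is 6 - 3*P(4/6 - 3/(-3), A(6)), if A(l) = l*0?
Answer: 27/4 ≈ 6.7500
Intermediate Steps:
h(R, q) = 2 (h(R, q) = 0 + 2 = 2)
A(l) = 0
P(n, m) = -¼ (P(n, m) = 1/(-4) = -¼)
6 - 3*P(4/6 - 3/(-3), A(6)) = 6 - 3*(-¼) = 6 + ¾ = 27/4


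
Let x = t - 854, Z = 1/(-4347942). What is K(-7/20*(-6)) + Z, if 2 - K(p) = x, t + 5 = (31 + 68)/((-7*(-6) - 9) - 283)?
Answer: 234081240377/271746375 ≈ 861.40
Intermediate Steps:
Z = -1/4347942 ≈ -2.2999e-7
t = -1349/250 (t = -5 + (31 + 68)/((-7*(-6) - 9) - 283) = -5 + 99/((42 - 9) - 283) = -5 + 99/(33 - 283) = -5 + 99/(-250) = -5 + 99*(-1/250) = -5 - 99/250 = -1349/250 ≈ -5.3960)
x = -214849/250 (x = -1349/250 - 854 = -214849/250 ≈ -859.40)
K(p) = 215349/250 (K(p) = 2 - 1*(-214849/250) = 2 + 214849/250 = 215349/250)
K(-7/20*(-6)) + Z = 215349/250 - 1/4347942 = 234081240377/271746375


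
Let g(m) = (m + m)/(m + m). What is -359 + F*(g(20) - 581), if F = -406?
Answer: 235121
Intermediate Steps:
g(m) = 1 (g(m) = (2*m)/((2*m)) = (2*m)*(1/(2*m)) = 1)
-359 + F*(g(20) - 581) = -359 - 406*(1 - 581) = -359 - 406*(-580) = -359 + 235480 = 235121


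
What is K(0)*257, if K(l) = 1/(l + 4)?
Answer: 257/4 ≈ 64.250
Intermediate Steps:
K(l) = 1/(4 + l)
K(0)*257 = 257/(4 + 0) = 257/4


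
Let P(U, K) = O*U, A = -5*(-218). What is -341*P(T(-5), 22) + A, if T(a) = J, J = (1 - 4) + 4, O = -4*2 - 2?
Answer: 4500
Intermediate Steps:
O = -10 (O = -8 - 2 = -10)
J = 1 (J = -3 + 4 = 1)
T(a) = 1
A = 1090
P(U, K) = -10*U
-341*P(T(-5), 22) + A = -(-3410) + 1090 = -341*(-10) + 1090 = 3410 + 1090 = 4500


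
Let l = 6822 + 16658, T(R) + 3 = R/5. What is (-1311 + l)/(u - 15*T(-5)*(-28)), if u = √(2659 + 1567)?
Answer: -18621960/1409087 - 22169*√4226/2818174 ≈ -13.727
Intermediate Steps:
T(R) = -3 + R/5
l = 23480
u = √4226 ≈ 65.008
(-1311 + l)/(u - 15*T(-5)*(-28)) = (-1311 + 23480)/(√4226 - 15*(-3 + (⅕)*(-5))*(-28)) = 22169/(√4226 - 15*(-3 - 1)*(-28)) = 22169/(√4226 - 15*(-4)*(-28)) = 22169/(√4226 + 60*(-28)) = 22169/(√4226 - 1680) = 22169/(-1680 + √4226)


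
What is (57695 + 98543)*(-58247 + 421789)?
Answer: 56799074996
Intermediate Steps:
(57695 + 98543)*(-58247 + 421789) = 156238*363542 = 56799074996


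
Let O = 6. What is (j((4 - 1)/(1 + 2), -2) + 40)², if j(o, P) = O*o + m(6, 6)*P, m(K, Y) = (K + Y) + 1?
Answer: 400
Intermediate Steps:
m(K, Y) = 1 + K + Y
j(o, P) = 6*o + 13*P (j(o, P) = 6*o + (1 + 6 + 6)*P = 6*o + 13*P)
(j((4 - 1)/(1 + 2), -2) + 40)² = ((6*((4 - 1)/(1 + 2)) + 13*(-2)) + 40)² = ((6*(3/3) - 26) + 40)² = ((6*(3*(⅓)) - 26) + 40)² = ((6*1 - 26) + 40)² = ((6 - 26) + 40)² = (-20 + 40)² = 20² = 400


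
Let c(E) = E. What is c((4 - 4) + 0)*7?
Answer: 0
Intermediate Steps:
c((4 - 4) + 0)*7 = ((4 - 4) + 0)*7 = (0 + 0)*7 = 0*7 = 0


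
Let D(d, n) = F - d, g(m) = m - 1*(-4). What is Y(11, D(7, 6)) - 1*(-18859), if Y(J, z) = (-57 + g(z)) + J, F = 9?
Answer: 18819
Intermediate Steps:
g(m) = 4 + m (g(m) = m + 4 = 4 + m)
D(d, n) = 9 - d
Y(J, z) = -53 + J + z (Y(J, z) = (-57 + (4 + z)) + J = (-53 + z) + J = -53 + J + z)
Y(11, D(7, 6)) - 1*(-18859) = (-53 + 11 + (9 - 1*7)) - 1*(-18859) = (-53 + 11 + (9 - 7)) + 18859 = (-53 + 11 + 2) + 18859 = -40 + 18859 = 18819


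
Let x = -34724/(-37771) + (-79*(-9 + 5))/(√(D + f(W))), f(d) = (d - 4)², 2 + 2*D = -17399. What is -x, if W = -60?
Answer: -34724/37771 + 316*I*√18418/9209 ≈ -0.91933 + 4.6569*I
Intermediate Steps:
D = -17401/2 (D = -1 + (½)*(-17399) = -1 - 17399/2 = -17401/2 ≈ -8700.5)
f(d) = (-4 + d)²
x = 34724/37771 - 316*I*√18418/9209 (x = -34724/(-37771) + (-79*(-9 + 5))/(√(-17401/2 + (-4 - 60)²)) = -34724*(-1/37771) + (-79*(-4))/(√(-17401/2 + (-64)²)) = 34724/37771 + 316/(√(-17401/2 + 4096)) = 34724/37771 + 316/(√(-9209/2)) = 34724/37771 + 316/((I*√18418/2)) = 34724/37771 + 316*(-I*√18418/9209) = 34724/37771 - 316*I*√18418/9209 ≈ 0.91933 - 4.6569*I)
-x = -(34724/37771 - 316*I*√18418/9209) = -34724/37771 + 316*I*√18418/9209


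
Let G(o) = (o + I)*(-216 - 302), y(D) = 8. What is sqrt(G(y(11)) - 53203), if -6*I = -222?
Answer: I*sqrt(76513) ≈ 276.61*I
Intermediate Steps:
I = 37 (I = -1/6*(-222) = 37)
G(o) = -19166 - 518*o (G(o) = (o + 37)*(-216 - 302) = (37 + o)*(-518) = -19166 - 518*o)
sqrt(G(y(11)) - 53203) = sqrt((-19166 - 518*8) - 53203) = sqrt((-19166 - 4144) - 53203) = sqrt(-23310 - 53203) = sqrt(-76513) = I*sqrt(76513)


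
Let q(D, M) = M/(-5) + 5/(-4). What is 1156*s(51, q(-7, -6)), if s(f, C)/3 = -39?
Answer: -135252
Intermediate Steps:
q(D, M) = -5/4 - M/5 (q(D, M) = M*(-⅕) + 5*(-¼) = -M/5 - 5/4 = -5/4 - M/5)
s(f, C) = -117 (s(f, C) = 3*(-39) = -117)
1156*s(51, q(-7, -6)) = 1156*(-117) = -135252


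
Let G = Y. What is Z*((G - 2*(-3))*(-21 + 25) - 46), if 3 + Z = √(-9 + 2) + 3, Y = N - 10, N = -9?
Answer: -98*I*√7 ≈ -259.28*I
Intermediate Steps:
Y = -19 (Y = -9 - 10 = -19)
G = -19
Z = I*√7 (Z = -3 + (√(-9 + 2) + 3) = -3 + (√(-7) + 3) = -3 + (I*√7 + 3) = -3 + (3 + I*√7) = I*√7 ≈ 2.6458*I)
Z*((G - 2*(-3))*(-21 + 25) - 46) = (I*√7)*((-19 - 2*(-3))*(-21 + 25) - 46) = (I*√7)*((-19 + 6)*4 - 46) = (I*√7)*(-13*4 - 46) = (I*√7)*(-52 - 46) = (I*√7)*(-98) = -98*I*√7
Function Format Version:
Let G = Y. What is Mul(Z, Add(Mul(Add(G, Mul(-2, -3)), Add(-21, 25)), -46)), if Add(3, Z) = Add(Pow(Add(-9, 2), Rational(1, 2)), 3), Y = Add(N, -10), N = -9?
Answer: Mul(-98, I, Pow(7, Rational(1, 2))) ≈ Mul(-259.28, I)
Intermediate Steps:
Y = -19 (Y = Add(-9, -10) = -19)
G = -19
Z = Mul(I, Pow(7, Rational(1, 2))) (Z = Add(-3, Add(Pow(Add(-9, 2), Rational(1, 2)), 3)) = Add(-3, Add(Pow(-7, Rational(1, 2)), 3)) = Add(-3, Add(Mul(I, Pow(7, Rational(1, 2))), 3)) = Add(-3, Add(3, Mul(I, Pow(7, Rational(1, 2))))) = Mul(I, Pow(7, Rational(1, 2))) ≈ Mul(2.6458, I))
Mul(Z, Add(Mul(Add(G, Mul(-2, -3)), Add(-21, 25)), -46)) = Mul(Mul(I, Pow(7, Rational(1, 2))), Add(Mul(Add(-19, Mul(-2, -3)), Add(-21, 25)), -46)) = Mul(Mul(I, Pow(7, Rational(1, 2))), Add(Mul(Add(-19, 6), 4), -46)) = Mul(Mul(I, Pow(7, Rational(1, 2))), Add(Mul(-13, 4), -46)) = Mul(Mul(I, Pow(7, Rational(1, 2))), Add(-52, -46)) = Mul(Mul(I, Pow(7, Rational(1, 2))), -98) = Mul(-98, I, Pow(7, Rational(1, 2)))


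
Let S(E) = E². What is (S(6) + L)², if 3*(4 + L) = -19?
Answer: 5929/9 ≈ 658.78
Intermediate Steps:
L = -31/3 (L = -4 + (⅓)*(-19) = -4 - 19/3 = -31/3 ≈ -10.333)
(S(6) + L)² = (6² - 31/3)² = (36 - 31/3)² = (77/3)² = 5929/9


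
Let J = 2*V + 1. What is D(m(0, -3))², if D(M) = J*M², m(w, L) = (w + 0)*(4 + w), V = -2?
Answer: 0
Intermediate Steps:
J = -3 (J = 2*(-2) + 1 = -4 + 1 = -3)
m(w, L) = w*(4 + w)
D(M) = -3*M²
D(m(0, -3))² = (-3*(0*(4 + 0))²)² = (-3*(0*4)²)² = (-3*0²)² = (-3*0)² = 0² = 0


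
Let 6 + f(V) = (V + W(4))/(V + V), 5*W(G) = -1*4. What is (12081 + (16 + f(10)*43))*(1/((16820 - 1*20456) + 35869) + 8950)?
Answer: 171054215536589/1611650 ≈ 1.0614e+8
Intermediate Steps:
W(G) = -⅘ (W(G) = (-1*4)/5 = (⅕)*(-4) = -⅘)
f(V) = -6 + (-⅘ + V)/(2*V) (f(V) = -6 + (V - ⅘)/(V + V) = -6 + (-⅘ + V)/((2*V)) = -6 + (-⅘ + V)*(1/(2*V)) = -6 + (-⅘ + V)/(2*V))
(12081 + (16 + f(10)*43))*(1/((16820 - 1*20456) + 35869) + 8950) = (12081 + (16 + ((⅒)*(-4 - 55*10)/10)*43))*(1/((16820 - 1*20456) + 35869) + 8950) = (12081 + (16 + ((⅒)*(⅒)*(-4 - 550))*43))*(1/((16820 - 20456) + 35869) + 8950) = (12081 + (16 + ((⅒)*(⅒)*(-554))*43))*(1/(-3636 + 35869) + 8950) = (12081 + (16 - 277/50*43))*(1/32233 + 8950) = (12081 + (16 - 11911/50))*(1/32233 + 8950) = (12081 - 11111/50)*(288485351/32233) = (592939/50)*(288485351/32233) = 171054215536589/1611650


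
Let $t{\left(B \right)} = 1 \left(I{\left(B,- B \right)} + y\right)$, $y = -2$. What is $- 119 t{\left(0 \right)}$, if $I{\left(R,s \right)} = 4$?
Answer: $-238$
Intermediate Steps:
$t{\left(B \right)} = 2$ ($t{\left(B \right)} = 1 \left(4 - 2\right) = 1 \cdot 2 = 2$)
$- 119 t{\left(0 \right)} = \left(-119\right) 2 = -238$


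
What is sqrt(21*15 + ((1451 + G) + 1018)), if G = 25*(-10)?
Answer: sqrt(2534) ≈ 50.339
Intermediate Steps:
G = -250
sqrt(21*15 + ((1451 + G) + 1018)) = sqrt(21*15 + ((1451 - 250) + 1018)) = sqrt(315 + (1201 + 1018)) = sqrt(315 + 2219) = sqrt(2534)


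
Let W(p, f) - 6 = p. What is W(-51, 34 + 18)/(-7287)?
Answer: 15/2429 ≈ 0.0061754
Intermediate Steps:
W(p, f) = 6 + p
W(-51, 34 + 18)/(-7287) = (6 - 51)/(-7287) = -45*(-1/7287) = 15/2429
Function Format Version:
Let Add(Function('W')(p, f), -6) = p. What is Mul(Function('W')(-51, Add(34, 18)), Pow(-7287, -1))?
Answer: Rational(15, 2429) ≈ 0.0061754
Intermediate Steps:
Function('W')(p, f) = Add(6, p)
Mul(Function('W')(-51, Add(34, 18)), Pow(-7287, -1)) = Mul(Add(6, -51), Pow(-7287, -1)) = Mul(-45, Rational(-1, 7287)) = Rational(15, 2429)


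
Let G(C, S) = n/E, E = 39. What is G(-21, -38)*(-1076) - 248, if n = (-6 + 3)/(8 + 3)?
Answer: -34388/143 ≈ -240.48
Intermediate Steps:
n = -3/11 ≈ -0.27273
G(C, S) = -1/143 (G(C, S) = -3/11/39 = -3/11*1/39 = -1/143)
G(-21, -38)*(-1076) - 248 = -1/143*(-1076) - 248 = 1076/143 - 248 = -34388/143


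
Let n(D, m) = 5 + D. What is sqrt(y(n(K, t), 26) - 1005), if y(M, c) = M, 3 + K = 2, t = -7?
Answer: I*sqrt(1001) ≈ 31.639*I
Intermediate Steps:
K = -1 (K = -3 + 2 = -1)
sqrt(y(n(K, t), 26) - 1005) = sqrt((5 - 1) - 1005) = sqrt(4 - 1005) = sqrt(-1001) = I*sqrt(1001)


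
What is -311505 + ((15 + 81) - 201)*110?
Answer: -323055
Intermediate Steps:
-311505 + ((15 + 81) - 201)*110 = -311505 + (96 - 201)*110 = -311505 - 105*110 = -311505 - 11550 = -323055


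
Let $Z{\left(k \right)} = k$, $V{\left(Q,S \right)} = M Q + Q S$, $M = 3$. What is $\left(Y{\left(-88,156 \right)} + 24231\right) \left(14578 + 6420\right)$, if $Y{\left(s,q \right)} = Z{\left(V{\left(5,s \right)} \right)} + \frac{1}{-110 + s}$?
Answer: $\frac{49487949913}{99} \approx 4.9988 \cdot 10^{8}$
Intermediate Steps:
$V{\left(Q,S \right)} = 3 Q + Q S$
$Y{\left(s,q \right)} = 15 + \frac{1}{-110 + s} + 5 s$ ($Y{\left(s,q \right)} = 5 \left(3 + s\right) + \frac{1}{-110 + s} = \left(15 + 5 s\right) + \frac{1}{-110 + s} = 15 + \frac{1}{-110 + s} + 5 s$)
$\left(Y{\left(-88,156 \right)} + 24231\right) \left(14578 + 6420\right) = \left(\frac{-1649 - -47080 + 5 \left(-88\right)^{2}}{-110 - 88} + 24231\right) \left(14578 + 6420\right) = \left(\frac{-1649 + 47080 + 5 \cdot 7744}{-198} + 24231\right) 20998 = \left(- \frac{-1649 + 47080 + 38720}{198} + 24231\right) 20998 = \left(\left(- \frac{1}{198}\right) 84151 + 24231\right) 20998 = \left(- \frac{84151}{198} + 24231\right) 20998 = \frac{4713587}{198} \cdot 20998 = \frac{49487949913}{99}$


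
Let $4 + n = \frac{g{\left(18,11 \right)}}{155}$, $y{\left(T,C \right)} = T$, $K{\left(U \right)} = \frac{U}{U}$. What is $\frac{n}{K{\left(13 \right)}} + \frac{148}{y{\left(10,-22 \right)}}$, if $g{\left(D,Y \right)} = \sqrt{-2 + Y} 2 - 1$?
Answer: $\frac{1679}{155} \approx 10.832$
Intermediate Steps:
$K{\left(U \right)} = 1$
$g{\left(D,Y \right)} = -1 + 2 \sqrt{-2 + Y}$ ($g{\left(D,Y \right)} = 2 \sqrt{-2 + Y} - 1 = -1 + 2 \sqrt{-2 + Y}$)
$n = - \frac{123}{31}$ ($n = -4 + \frac{-1 + 2 \sqrt{-2 + 11}}{155} = -4 + \left(-1 + 2 \sqrt{9}\right) \frac{1}{155} = -4 + \left(-1 + 2 \cdot 3\right) \frac{1}{155} = -4 + \left(-1 + 6\right) \frac{1}{155} = -4 + 5 \cdot \frac{1}{155} = -4 + \frac{1}{31} = - \frac{123}{31} \approx -3.9677$)
$\frac{n}{K{\left(13 \right)}} + \frac{148}{y{\left(10,-22 \right)}} = - \frac{123}{31 \cdot 1} + \frac{148}{10} = \left(- \frac{123}{31}\right) 1 + 148 \cdot \frac{1}{10} = - \frac{123}{31} + \frac{74}{5} = \frac{1679}{155}$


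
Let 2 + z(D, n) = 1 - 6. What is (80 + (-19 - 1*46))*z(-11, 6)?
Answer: -105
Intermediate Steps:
z(D, n) = -7 (z(D, n) = -2 + (1 - 6) = -2 - 5 = -7)
(80 + (-19 - 1*46))*z(-11, 6) = (80 + (-19 - 1*46))*(-7) = (80 + (-19 - 46))*(-7) = (80 - 65)*(-7) = 15*(-7) = -105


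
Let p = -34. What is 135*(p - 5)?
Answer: -5265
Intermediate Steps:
135*(p - 5) = 135*(-34 - 5) = 135*(-39) = -5265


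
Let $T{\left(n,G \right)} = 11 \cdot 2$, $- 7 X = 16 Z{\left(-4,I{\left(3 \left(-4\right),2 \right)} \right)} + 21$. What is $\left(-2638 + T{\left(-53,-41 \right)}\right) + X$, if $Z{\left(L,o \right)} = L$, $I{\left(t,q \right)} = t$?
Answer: $- \frac{18269}{7} \approx -2609.9$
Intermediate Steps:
$X = \frac{43}{7}$ ($X = - \frac{16 \left(-4\right) + 21}{7} = - \frac{-64 + 21}{7} = \left(- \frac{1}{7}\right) \left(-43\right) = \frac{43}{7} \approx 6.1429$)
$T{\left(n,G \right)} = 22$
$\left(-2638 + T{\left(-53,-41 \right)}\right) + X = \left(-2638 + 22\right) + \frac{43}{7} = -2616 + \frac{43}{7} = - \frac{18269}{7}$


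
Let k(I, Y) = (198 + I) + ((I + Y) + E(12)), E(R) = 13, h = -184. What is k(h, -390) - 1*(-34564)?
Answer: 34017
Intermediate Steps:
k(I, Y) = 211 + Y + 2*I (k(I, Y) = (198 + I) + ((I + Y) + 13) = (198 + I) + (13 + I + Y) = 211 + Y + 2*I)
k(h, -390) - 1*(-34564) = (211 - 390 + 2*(-184)) - 1*(-34564) = (211 - 390 - 368) + 34564 = -547 + 34564 = 34017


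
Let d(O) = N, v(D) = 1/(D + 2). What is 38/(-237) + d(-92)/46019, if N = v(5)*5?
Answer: -12239869/76345521 ≈ -0.16032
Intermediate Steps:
v(D) = 1/(2 + D)
N = 5/7 (N = 5/(2 + 5) = 5/7 ≈ 0.71429)
d(O) = 5/7
38/(-237) + d(-92)/46019 = 38/(-237) + (5/7)/46019 = 38*(-1/237) + (5/7)*(1/46019) = -38/237 + 5/322133 = -12239869/76345521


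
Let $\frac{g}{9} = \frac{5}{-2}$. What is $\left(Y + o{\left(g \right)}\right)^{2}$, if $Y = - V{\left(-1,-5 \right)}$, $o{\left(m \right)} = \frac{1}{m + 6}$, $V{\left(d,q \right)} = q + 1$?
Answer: $\frac{16900}{1089} \approx 15.519$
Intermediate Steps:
$V{\left(d,q \right)} = 1 + q$
$g = - \frac{45}{2}$ ($g = 9 \frac{5}{-2} = 9 \cdot 5 \left(- \frac{1}{2}\right) = 9 \left(- \frac{5}{2}\right) = - \frac{45}{2} \approx -22.5$)
$o{\left(m \right)} = \frac{1}{6 + m}$
$Y = 4$ ($Y = - (1 - 5) = \left(-1\right) \left(-4\right) = 4$)
$\left(Y + o{\left(g \right)}\right)^{2} = \left(4 + \frac{1}{6 - \frac{45}{2}}\right)^{2} = \left(4 + \frac{1}{- \frac{33}{2}}\right)^{2} = \left(4 - \frac{2}{33}\right)^{2} = \left(\frac{130}{33}\right)^{2} = \frac{16900}{1089}$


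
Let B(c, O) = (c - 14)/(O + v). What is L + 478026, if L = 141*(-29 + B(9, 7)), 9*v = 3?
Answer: 10424499/22 ≈ 4.7384e+5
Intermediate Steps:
v = 1/3 (v = (1/9)*3 = 1/3 ≈ 0.33333)
B(c, O) = (-14 + c)/(1/3 + O) (B(c, O) = (c - 14)/(O + 1/3) = (-14 + c)/(1/3 + O))
L = -92073/22 (L = 141*(-29 + 3*(-14 + 9)/(1 + 3*7)) = 141*(-29 + 3*(-5)/(1 + 21)) = 141*(-29 + 3*(-5)/22) = 141*(-29 + 3*(1/22)*(-5)) = 141*(-29 - 15/22) = 141*(-653/22) = -92073/22 ≈ -4185.1)
L + 478026 = -92073/22 + 478026 = 10424499/22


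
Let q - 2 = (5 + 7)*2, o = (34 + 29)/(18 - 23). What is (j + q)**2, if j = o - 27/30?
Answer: 625/4 ≈ 156.25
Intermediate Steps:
o = -63/5 (o = 63/(-5) = 63*(-1/5) = -63/5 ≈ -12.600)
j = -27/2 (j = -63/5 - 27/30 = -63/5 - 27*1/30 = -63/5 - 9/10 = -27/2 ≈ -13.500)
q = 26 (q = 2 + (5 + 7)*2 = 2 + 12*2 = 2 + 24 = 26)
(j + q)**2 = (-27/2 + 26)**2 = (25/2)**2 = 625/4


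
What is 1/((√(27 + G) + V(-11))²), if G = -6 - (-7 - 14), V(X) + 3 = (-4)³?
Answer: (67 - √42)⁻² ≈ 0.00027303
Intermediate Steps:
V(X) = -67 (V(X) = -3 + (-4)³ = -3 - 64 = -67)
G = 15 (G = -6 - 1*(-21) = -6 + 21 = 15)
1/((√(27 + G) + V(-11))²) = 1/((√(27 + 15) - 67)²) = 1/((√42 - 67)²) = 1/((-67 + √42)²) = (-67 + √42)⁻²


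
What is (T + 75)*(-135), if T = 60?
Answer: -18225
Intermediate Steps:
(T + 75)*(-135) = (60 + 75)*(-135) = 135*(-135) = -18225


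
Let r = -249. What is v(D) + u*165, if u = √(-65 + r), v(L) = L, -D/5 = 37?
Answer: -185 + 165*I*√314 ≈ -185.0 + 2923.8*I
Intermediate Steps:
D = -185 (D = -5*37 = -185)
u = I*√314 (u = √(-65 - 249) = √(-314) = I*√314 ≈ 17.72*I)
v(D) + u*165 = -185 + (I*√314)*165 = -185 + 165*I*√314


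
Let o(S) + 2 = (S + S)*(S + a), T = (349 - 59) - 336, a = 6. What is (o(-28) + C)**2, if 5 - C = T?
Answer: 1640961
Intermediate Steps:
T = -46 (T = 290 - 336 = -46)
C = 51 (C = 5 - 1*(-46) = 5 + 46 = 51)
o(S) = -2 + 2*S*(6 + S) (o(S) = -2 + (S + S)*(S + 6) = -2 + (2*S)*(6 + S) = -2 + 2*S*(6 + S))
(o(-28) + C)**2 = ((-2 + 2*(-28)**2 + 12*(-28)) + 51)**2 = ((-2 + 2*784 - 336) + 51)**2 = ((-2 + 1568 - 336) + 51)**2 = (1230 + 51)**2 = 1281**2 = 1640961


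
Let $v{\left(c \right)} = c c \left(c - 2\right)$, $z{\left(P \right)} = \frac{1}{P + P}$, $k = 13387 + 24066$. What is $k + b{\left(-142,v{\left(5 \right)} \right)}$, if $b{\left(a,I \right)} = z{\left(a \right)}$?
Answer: $\frac{10636651}{284} \approx 37453.0$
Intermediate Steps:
$k = 37453$
$z{\left(P \right)} = \frac{1}{2 P}$
$v{\left(c \right)} = c^{2} \left(-2 + c\right)$
$b{\left(a,I \right)} = \frac{1}{2 a}$
$k + b{\left(-142,v{\left(5 \right)} \right)} = 37453 + \frac{1}{2 \left(-142\right)} = 37453 + \frac{1}{2} \left(- \frac{1}{142}\right) = 37453 - \frac{1}{284} = \frac{10636651}{284}$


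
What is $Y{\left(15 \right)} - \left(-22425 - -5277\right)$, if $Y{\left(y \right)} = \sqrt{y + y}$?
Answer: $17148 + \sqrt{30} \approx 17153.0$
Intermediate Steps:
$Y{\left(y \right)} = \sqrt{2} \sqrt{y}$ ($Y{\left(y \right)} = \sqrt{2 y} = \sqrt{2} \sqrt{y}$)
$Y{\left(15 \right)} - \left(-22425 - -5277\right) = \sqrt{2} \sqrt{15} - \left(-22425 - -5277\right) = \sqrt{30} - \left(-22425 + 5277\right) = \sqrt{30} - -17148 = \sqrt{30} + 17148 = 17148 + \sqrt{30}$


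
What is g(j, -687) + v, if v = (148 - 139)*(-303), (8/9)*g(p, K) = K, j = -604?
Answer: -27999/8 ≈ -3499.9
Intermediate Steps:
g(p, K) = 9*K/8
v = -2727 (v = 9*(-303) = -2727)
g(j, -687) + v = (9/8)*(-687) - 2727 = -6183/8 - 2727 = -27999/8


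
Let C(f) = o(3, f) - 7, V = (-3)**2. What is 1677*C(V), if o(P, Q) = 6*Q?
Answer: 78819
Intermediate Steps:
V = 9
C(f) = -7 + 6*f (C(f) = 6*f - 7 = -7 + 6*f)
1677*C(V) = 1677*(-7 + 6*9) = 1677*(-7 + 54) = 1677*47 = 78819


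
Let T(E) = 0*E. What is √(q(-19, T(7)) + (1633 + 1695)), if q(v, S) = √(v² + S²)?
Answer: √3347 ≈ 57.853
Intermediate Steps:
T(E) = 0
q(v, S) = √(S² + v²)
√(q(-19, T(7)) + (1633 + 1695)) = √(√(0² + (-19)²) + (1633 + 1695)) = √(√(0 + 361) + 3328) = √(√361 + 3328) = √(19 + 3328) = √3347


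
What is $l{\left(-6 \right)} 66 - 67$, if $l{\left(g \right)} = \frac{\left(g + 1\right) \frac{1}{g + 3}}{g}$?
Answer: $- \frac{256}{3} \approx -85.333$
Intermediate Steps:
$l{\left(g \right)} = \frac{1 + g}{g \left(3 + g\right)}$ ($l{\left(g \right)} = \frac{\left(1 + g\right) \frac{1}{3 + g}}{g} = \frac{\frac{1}{3 + g} \left(1 + g\right)}{g} = \frac{1 + g}{g \left(3 + g\right)}$)
$l{\left(-6 \right)} 66 - 67 = \frac{1 - 6}{\left(-6\right) \left(3 - 6\right)} 66 - 67 = \left(- \frac{1}{6}\right) \frac{1}{-3} \left(-5\right) 66 - 67 = \left(- \frac{1}{6}\right) \left(- \frac{1}{3}\right) \left(-5\right) 66 - 67 = \left(- \frac{5}{18}\right) 66 - 67 = - \frac{55}{3} - 67 = - \frac{256}{3}$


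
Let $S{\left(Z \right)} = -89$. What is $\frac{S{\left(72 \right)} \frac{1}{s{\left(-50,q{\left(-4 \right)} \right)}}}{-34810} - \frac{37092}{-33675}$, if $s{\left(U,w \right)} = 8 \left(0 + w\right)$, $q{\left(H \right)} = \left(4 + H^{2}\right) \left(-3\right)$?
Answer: $\frac{8263464167}{7502251200} \approx 1.1015$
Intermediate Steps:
$q{\left(H \right)} = -12 - 3 H^{2}$
$s{\left(U,w \right)} = 8 w$
$\frac{S{\left(72 \right)} \frac{1}{s{\left(-50,q{\left(-4 \right)} \right)}}}{-34810} - \frac{37092}{-33675} = \frac{\left(-89\right) \frac{1}{8 \left(-12 - 3 \left(-4\right)^{2}\right)}}{-34810} - \frac{37092}{-33675} = - \frac{89}{8 \left(-12 - 48\right)} \left(- \frac{1}{34810}\right) - - \frac{12364}{11225} = - \frac{89}{8 \left(-12 - 48\right)} \left(- \frac{1}{34810}\right) + \frac{12364}{11225} = - \frac{89}{8 \left(-60\right)} \left(- \frac{1}{34810}\right) + \frac{12364}{11225} = - \frac{89}{-480} \left(- \frac{1}{34810}\right) + \frac{12364}{11225} = \left(-89\right) \left(- \frac{1}{480}\right) \left(- \frac{1}{34810}\right) + \frac{12364}{11225} = \frac{89}{480} \left(- \frac{1}{34810}\right) + \frac{12364}{11225} = - \frac{89}{16708800} + \frac{12364}{11225} = \frac{8263464167}{7502251200}$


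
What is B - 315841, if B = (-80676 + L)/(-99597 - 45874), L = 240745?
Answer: -45945866180/145471 ≈ -3.1584e+5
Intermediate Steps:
B = -160069/145471 (B = (-80676 + 240745)/(-99597 - 45874) = 160069/(-145471) = 160069*(-1/145471) = -160069/145471 ≈ -1.1003)
B - 315841 = -160069/145471 - 315841 = -45945866180/145471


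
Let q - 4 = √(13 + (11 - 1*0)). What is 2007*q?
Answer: 8028 + 4014*√6 ≈ 17860.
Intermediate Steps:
q = 4 + 2*√6 (q = 4 + √(13 + (11 - 1*0)) = 4 + √(13 + (11 + 0)) = 4 + √(13 + 11) = 4 + √24 = 4 + 2*√6 ≈ 8.8990)
2007*q = 2007*(4 + 2*√6) = 8028 + 4014*√6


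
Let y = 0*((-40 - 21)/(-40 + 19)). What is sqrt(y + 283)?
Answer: sqrt(283) ≈ 16.823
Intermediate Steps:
y = 0 (y = 0*(-61/(-21)) = 0*(-61*(-1/21)) = 0*(61/21) = 0)
sqrt(y + 283) = sqrt(0 + 283) = sqrt(283)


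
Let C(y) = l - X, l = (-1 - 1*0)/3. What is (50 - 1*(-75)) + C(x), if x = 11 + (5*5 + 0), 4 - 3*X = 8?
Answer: 126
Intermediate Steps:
X = -4/3 (X = 4/3 - 1/3*8 = 4/3 - 8/3 = -4/3 ≈ -1.3333)
l = -1/3 (l = (-1 + 0)*(1/3) = -1*1/3 = -1/3 ≈ -0.33333)
x = 36 (x = 11 + (25 + 0) = 11 + 25 = 36)
C(y) = 1 (C(y) = -1/3 - 1*(-4/3) = -1/3 + 4/3 = 1)
(50 - 1*(-75)) + C(x) = (50 - 1*(-75)) + 1 = (50 + 75) + 1 = 125 + 1 = 126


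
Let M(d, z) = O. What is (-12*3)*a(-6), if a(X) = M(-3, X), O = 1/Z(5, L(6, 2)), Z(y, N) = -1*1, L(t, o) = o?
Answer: 36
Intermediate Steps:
Z(y, N) = -1
O = -1 (O = 1/(-1) = -1)
M(d, z) = -1
a(X) = -1
(-12*3)*a(-6) = -12*3*(-1) = -36*(-1) = 36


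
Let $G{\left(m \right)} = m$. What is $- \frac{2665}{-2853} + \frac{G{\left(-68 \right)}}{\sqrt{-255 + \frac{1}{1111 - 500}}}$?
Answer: $\frac{2665}{2853} + \frac{34 i \sqrt{23799061}}{38951} \approx 0.9341 + 4.2583 i$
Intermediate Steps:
$- \frac{2665}{-2853} + \frac{G{\left(-68 \right)}}{\sqrt{-255 + \frac{1}{1111 - 500}}} = - \frac{2665}{-2853} - \frac{68}{\sqrt{-255 + \frac{1}{1111 - 500}}} = \left(-2665\right) \left(- \frac{1}{2853}\right) - \frac{68}{\sqrt{-255 + \frac{1}{611}}} = \frac{2665}{2853} - \frac{68}{\sqrt{-255 + \frac{1}{611}}} = \frac{2665}{2853} - \frac{68}{\sqrt{- \frac{155804}{611}}} = \frac{2665}{2853} - \frac{68}{\frac{2}{611} i \sqrt{23799061}} = \frac{2665}{2853} - 68 \left(- \frac{i \sqrt{23799061}}{77902}\right) = \frac{2665}{2853} + \frac{34 i \sqrt{23799061}}{38951}$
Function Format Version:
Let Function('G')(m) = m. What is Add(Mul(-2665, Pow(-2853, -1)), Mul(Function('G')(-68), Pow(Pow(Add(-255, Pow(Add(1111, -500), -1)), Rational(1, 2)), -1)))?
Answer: Add(Rational(2665, 2853), Mul(Rational(34, 38951), I, Pow(23799061, Rational(1, 2)))) ≈ Add(0.93410, Mul(4.2583, I))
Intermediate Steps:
Add(Mul(-2665, Pow(-2853, -1)), Mul(Function('G')(-68), Pow(Pow(Add(-255, Pow(Add(1111, -500), -1)), Rational(1, 2)), -1))) = Add(Mul(-2665, Pow(-2853, -1)), Mul(-68, Pow(Pow(Add(-255, Pow(Add(1111, -500), -1)), Rational(1, 2)), -1))) = Add(Mul(-2665, Rational(-1, 2853)), Mul(-68, Pow(Pow(Add(-255, Pow(611, -1)), Rational(1, 2)), -1))) = Add(Rational(2665, 2853), Mul(-68, Pow(Pow(Add(-255, Rational(1, 611)), Rational(1, 2)), -1))) = Add(Rational(2665, 2853), Mul(-68, Pow(Pow(Rational(-155804, 611), Rational(1, 2)), -1))) = Add(Rational(2665, 2853), Mul(-68, Pow(Mul(Rational(2, 611), I, Pow(23799061, Rational(1, 2))), -1))) = Add(Rational(2665, 2853), Mul(-68, Mul(Rational(-1, 77902), I, Pow(23799061, Rational(1, 2))))) = Add(Rational(2665, 2853), Mul(Rational(34, 38951), I, Pow(23799061, Rational(1, 2))))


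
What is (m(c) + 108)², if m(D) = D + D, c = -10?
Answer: 7744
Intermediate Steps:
m(D) = 2*D
(m(c) + 108)² = (2*(-10) + 108)² = (-20 + 108)² = 88² = 7744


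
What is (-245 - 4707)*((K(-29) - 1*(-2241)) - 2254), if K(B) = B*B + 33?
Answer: -4263672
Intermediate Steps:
K(B) = 33 + B**2 (K(B) = B**2 + 33 = 33 + B**2)
(-245 - 4707)*((K(-29) - 1*(-2241)) - 2254) = (-245 - 4707)*(((33 + (-29)**2) - 1*(-2241)) - 2254) = -4952*(((33 + 841) + 2241) - 2254) = -4952*((874 + 2241) - 2254) = -4952*(3115 - 2254) = -4952*861 = -4263672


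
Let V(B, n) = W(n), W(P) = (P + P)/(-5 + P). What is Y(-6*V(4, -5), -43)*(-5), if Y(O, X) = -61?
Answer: 305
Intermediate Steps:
W(P) = 2*P/(-5 + P) (W(P) = (2*P)/(-5 + P) = 2*P/(-5 + P))
V(B, n) = 2*n/(-5 + n)
Y(-6*V(4, -5), -43)*(-5) = -61*(-5) = 305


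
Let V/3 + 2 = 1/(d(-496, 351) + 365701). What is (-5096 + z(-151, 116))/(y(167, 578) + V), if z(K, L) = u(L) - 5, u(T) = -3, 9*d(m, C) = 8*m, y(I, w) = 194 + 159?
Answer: -8389294232/570353677 ≈ -14.709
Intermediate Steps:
y(I, w) = 353
d(m, C) = 8*m/9 (d(m, C) = (8*m)/9 = 8*m/9)
V = -19724019/3287341 (V = -6 + 3/((8/9)*(-496) + 365701) = -6 + 3/(-3968/9 + 365701) = -6 + 3/(3287341/9) = -6 + 3*(9/3287341) = -6 + 27/3287341 = -19724019/3287341 ≈ -6.0000)
z(K, L) = -8 (z(K, L) = -3 - 5 = -8)
(-5096 + z(-151, 116))/(y(167, 578) + V) = (-5096 - 8)/(353 - 19724019/3287341) = -5104/1140707354/3287341 = -5104*3287341/1140707354 = -8389294232/570353677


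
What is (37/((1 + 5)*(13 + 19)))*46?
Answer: 851/96 ≈ 8.8646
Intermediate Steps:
(37/((1 + 5)*(13 + 19)))*46 = (37/(6*32))*46 = (37/192)*46 = 851/96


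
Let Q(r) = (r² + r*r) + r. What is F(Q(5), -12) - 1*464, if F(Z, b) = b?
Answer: -476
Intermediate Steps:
Q(r) = r + 2*r² (Q(r) = (r² + r²) + r = 2*r² + r = r + 2*r²)
F(Q(5), -12) - 1*464 = -12 - 1*464 = -12 - 464 = -476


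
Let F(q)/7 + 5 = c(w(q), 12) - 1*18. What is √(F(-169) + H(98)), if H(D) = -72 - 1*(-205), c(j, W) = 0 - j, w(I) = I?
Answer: √1155 ≈ 33.985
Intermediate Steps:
c(j, W) = -j
F(q) = -161 - 7*q (F(q) = -35 + 7*(-q - 1*18) = -35 + 7*(-q - 18) = -35 + 7*(-18 - q) = -35 + (-126 - 7*q) = -161 - 7*q)
H(D) = 133 (H(D) = -72 + 205 = 133)
√(F(-169) + H(98)) = √((-161 - 7*(-169)) + 133) = √((-161 + 1183) + 133) = √(1022 + 133) = √1155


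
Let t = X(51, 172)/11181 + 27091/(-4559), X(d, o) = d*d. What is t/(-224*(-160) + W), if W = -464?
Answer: -6063469/37567969923 ≈ -0.00016140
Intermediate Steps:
X(d, o) = d**2
t = -97015504/16991393 (t = 51**2/11181 + 27091/(-4559) = 2601*(1/11181) + 27091*(-1/4559) = 867/3727 - 27091/4559 = -97015504/16991393 ≈ -5.7097)
t/(-224*(-160) + W) = -97015504/(16991393*(-224*(-160) - 464)) = -97015504/(16991393*(35840 - 464)) = -97015504/16991393/35376 = -97015504/16991393*1/35376 = -6063469/37567969923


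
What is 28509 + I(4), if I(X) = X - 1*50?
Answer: 28463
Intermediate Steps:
I(X) = -50 + X (I(X) = X - 50 = -50 + X)
28509 + I(4) = 28509 + (-50 + 4) = 28509 - 46 = 28463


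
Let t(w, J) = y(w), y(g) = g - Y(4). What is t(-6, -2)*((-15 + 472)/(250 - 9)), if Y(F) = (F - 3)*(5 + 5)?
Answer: -7312/241 ≈ -30.340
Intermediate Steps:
Y(F) = -30 + 10*F (Y(F) = (-3 + F)*10 = -30 + 10*F)
y(g) = -10 + g (y(g) = g - (-30 + 10*4) = g - (-30 + 40) = g - 1*10 = g - 10 = -10 + g)
t(w, J) = -10 + w
t(-6, -2)*((-15 + 472)/(250 - 9)) = (-10 - 6)*((-15 + 472)/(250 - 9)) = -7312/241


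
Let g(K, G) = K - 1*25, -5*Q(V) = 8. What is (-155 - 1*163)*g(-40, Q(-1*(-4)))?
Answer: 20670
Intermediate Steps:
Q(V) = -8/5 (Q(V) = -⅕*8 = -8/5)
g(K, G) = -25 + K (g(K, G) = K - 25 = -25 + K)
(-155 - 1*163)*g(-40, Q(-1*(-4))) = (-155 - 1*163)*(-25 - 40) = (-155 - 163)*(-65) = -318*(-65) = 20670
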